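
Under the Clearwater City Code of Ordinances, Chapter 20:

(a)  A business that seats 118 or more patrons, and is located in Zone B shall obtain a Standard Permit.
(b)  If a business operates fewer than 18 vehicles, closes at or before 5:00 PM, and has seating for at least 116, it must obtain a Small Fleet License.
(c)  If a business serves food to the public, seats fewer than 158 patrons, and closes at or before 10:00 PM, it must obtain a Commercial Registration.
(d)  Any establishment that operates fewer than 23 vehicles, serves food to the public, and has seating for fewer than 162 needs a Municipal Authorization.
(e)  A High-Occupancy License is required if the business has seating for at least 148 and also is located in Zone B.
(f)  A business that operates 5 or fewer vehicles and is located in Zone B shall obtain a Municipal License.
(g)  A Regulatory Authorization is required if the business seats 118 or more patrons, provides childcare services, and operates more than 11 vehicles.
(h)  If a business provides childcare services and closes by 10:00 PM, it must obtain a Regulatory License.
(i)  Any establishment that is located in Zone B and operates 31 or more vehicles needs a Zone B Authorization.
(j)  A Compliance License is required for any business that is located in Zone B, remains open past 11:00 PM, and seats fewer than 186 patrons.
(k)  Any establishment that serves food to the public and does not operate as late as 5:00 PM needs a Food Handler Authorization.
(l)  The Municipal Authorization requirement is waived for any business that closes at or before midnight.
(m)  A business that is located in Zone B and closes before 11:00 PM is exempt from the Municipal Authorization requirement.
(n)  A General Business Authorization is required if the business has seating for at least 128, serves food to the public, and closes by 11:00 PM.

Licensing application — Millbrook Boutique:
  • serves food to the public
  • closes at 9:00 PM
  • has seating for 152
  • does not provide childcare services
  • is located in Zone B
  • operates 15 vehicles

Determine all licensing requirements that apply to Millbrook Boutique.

(a) seating 152 ≥ 118; is located in Zone B → Standard Permit required.
(b) vehicles 15 < 18; closes 9:00 PM, after 5:00 PM; seating 152 ≥ 116 → Small Fleet License not required.
(c) serves food to the public; seating 152 < 158; closes 9:00 PM, at/before 10:00 PM → Commercial Registration required.
(d) vehicles 15 < 23; serves food to the public; seating 152 < 162 → Municipal Authorization required.
(e) seating 152 ≥ 148; is located in Zone B → High-Occupancy License required.
(f) vehicles 15 > 5; is located in Zone B → Municipal License not required.
(g) seating 152 ≥ 118; does not provide childcare services; vehicles 15 > 11 → Regulatory Authorization not required.
(h) does not provide childcare services; closes 9:00 PM, at/before 10:00 PM → Regulatory License not required.
(i) is located in Zone B; vehicles 15 < 31 → Zone B Authorization not required.
(j) is located in Zone B; closes 9:00 PM, at/before 11:00 PM; seating 152 < 186 → Compliance License not required.
(k) serves food to the public; closes 9:00 PM, after 5:00 PM → Food Handler Authorization not required.
(l) closes 9:00 PM, at/before midnight → exempt from Municipal Authorization.
(m) is located in Zone B; closes 9:00 PM, at/before 11:00 PM → exempt from Municipal Authorization.
(n) seating 152 ≥ 128; serves food to the public; closes 9:00 PM, at/before 11:00 PM → General Business Authorization required.

Commercial Registration, General Business Authorization, High-Occupancy License, Standard Permit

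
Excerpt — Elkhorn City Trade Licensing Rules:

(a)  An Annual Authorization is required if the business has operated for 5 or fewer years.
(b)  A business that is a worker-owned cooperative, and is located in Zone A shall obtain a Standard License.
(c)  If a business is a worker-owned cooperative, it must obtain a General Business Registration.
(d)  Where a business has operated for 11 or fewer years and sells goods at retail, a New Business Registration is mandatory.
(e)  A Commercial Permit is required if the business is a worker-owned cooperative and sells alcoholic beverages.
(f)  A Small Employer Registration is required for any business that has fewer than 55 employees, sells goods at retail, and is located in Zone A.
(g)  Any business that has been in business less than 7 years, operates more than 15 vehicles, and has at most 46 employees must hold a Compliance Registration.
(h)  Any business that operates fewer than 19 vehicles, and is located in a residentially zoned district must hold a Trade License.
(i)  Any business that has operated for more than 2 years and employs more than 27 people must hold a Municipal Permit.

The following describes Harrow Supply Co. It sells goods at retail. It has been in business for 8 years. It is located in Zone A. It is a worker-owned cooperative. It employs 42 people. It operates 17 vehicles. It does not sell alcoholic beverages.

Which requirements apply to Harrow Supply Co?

General Business Registration, Municipal Permit, New Business Registration, Small Employer Registration, Standard License

(a) years in business 8 > 5 → Annual Authorization not required.
(b) is a worker-owned cooperative; is located in Zone A → Standard License required.
(c) is a worker-owned cooperative → General Business Registration required.
(d) years in business 8 ≤ 11; sells goods at retail → New Business Registration required.
(e) is a worker-owned cooperative; does not sell alcoholic beverages → Commercial Permit not required.
(f) employees 42 < 55; sells goods at retail; is located in Zone A → Small Employer Registration required.
(g) years in business 8 ≥ 7; vehicles 17 > 15; employees 42 ≤ 46 → Compliance Registration not required.
(h) vehicles 17 < 19; is located in Zone A (not: is located in a residentially zoned district) → Trade License not required.
(i) years in business 8 > 2; employees 42 > 27 → Municipal Permit required.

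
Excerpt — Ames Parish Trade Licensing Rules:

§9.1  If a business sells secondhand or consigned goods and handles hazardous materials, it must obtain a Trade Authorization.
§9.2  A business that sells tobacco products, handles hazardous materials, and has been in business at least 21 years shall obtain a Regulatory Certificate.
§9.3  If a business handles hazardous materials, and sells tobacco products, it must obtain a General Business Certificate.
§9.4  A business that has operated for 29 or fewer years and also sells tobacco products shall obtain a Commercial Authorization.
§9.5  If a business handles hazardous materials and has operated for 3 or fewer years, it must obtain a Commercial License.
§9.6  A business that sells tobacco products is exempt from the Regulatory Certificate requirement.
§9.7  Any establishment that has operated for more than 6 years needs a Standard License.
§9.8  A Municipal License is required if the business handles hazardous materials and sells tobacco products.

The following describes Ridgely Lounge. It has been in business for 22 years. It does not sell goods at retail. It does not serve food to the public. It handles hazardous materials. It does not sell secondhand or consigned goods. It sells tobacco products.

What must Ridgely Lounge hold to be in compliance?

Commercial Authorization, General Business Certificate, Municipal License, Standard License

§9.1 does not sell secondhand or consigned goods; handles hazardous materials → Trade Authorization not required.
§9.2 sells tobacco products; handles hazardous materials; years in business 22 ≥ 21 → Regulatory Certificate required.
§9.3 handles hazardous materials; sells tobacco products → General Business Certificate required.
§9.4 years in business 22 ≤ 29; sells tobacco products → Commercial Authorization required.
§9.5 handles hazardous materials; years in business 22 > 3 → Commercial License not required.
§9.6 sells tobacco products → exempt from Regulatory Certificate.
§9.7 years in business 22 > 6 → Standard License required.
§9.8 handles hazardous materials; sells tobacco products → Municipal License required.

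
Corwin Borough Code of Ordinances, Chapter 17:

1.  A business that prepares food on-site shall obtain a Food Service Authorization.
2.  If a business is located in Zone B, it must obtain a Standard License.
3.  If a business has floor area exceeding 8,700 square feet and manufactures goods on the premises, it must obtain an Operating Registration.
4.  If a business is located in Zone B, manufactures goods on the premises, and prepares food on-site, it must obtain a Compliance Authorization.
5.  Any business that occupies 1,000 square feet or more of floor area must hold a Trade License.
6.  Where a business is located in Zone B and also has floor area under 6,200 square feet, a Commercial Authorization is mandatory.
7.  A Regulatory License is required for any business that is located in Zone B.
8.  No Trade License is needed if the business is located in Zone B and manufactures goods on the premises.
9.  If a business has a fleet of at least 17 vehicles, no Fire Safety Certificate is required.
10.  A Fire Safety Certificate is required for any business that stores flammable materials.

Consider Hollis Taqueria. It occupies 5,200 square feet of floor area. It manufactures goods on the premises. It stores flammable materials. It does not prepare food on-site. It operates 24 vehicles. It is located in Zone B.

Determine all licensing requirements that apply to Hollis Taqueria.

Commercial Authorization, Regulatory License, Standard License

1. does not prepare food on-site → Food Service Authorization not required.
2. is located in Zone B → Standard License required.
3. floor area 5,200 square feet ≤ 8,700 square feet; manufactures goods on the premises → Operating Registration not required.
4. is located in Zone B; manufactures goods on the premises; does not prepare food on-site → Compliance Authorization not required.
5. floor area 5,200 square feet ≥ 1,000 square feet → Trade License required.
6. is located in Zone B; floor area 5,200 square feet < 6,200 square feet → Commercial Authorization required.
7. is located in Zone B → Regulatory License required.
8. is located in Zone B; manufactures goods on the premises → exempt from Trade License.
9. vehicles 24 ≥ 17 → exempt from Fire Safety Certificate.
10. stores flammable materials → Fire Safety Certificate required.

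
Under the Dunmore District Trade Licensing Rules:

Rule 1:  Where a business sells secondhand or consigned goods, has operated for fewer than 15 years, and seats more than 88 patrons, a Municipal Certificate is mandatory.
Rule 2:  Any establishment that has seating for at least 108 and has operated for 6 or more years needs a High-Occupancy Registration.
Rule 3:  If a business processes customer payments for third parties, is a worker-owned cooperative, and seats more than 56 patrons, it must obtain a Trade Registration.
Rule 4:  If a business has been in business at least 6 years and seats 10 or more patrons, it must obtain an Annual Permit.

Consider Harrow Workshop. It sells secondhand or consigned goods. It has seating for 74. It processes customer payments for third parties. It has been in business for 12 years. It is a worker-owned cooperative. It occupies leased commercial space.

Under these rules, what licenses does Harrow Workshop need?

Annual Permit, Trade Registration

Rule 1: sells secondhand or consigned goods; years in business 12 < 15; seating 74 ≤ 88 → Municipal Certificate not required.
Rule 2: seating 74 < 108; years in business 12 ≥ 6 → High-Occupancy Registration not required.
Rule 3: processes customer payments for third parties; is a worker-owned cooperative; seating 74 > 56 → Trade Registration required.
Rule 4: years in business 12 ≥ 6; seating 74 ≥ 10 → Annual Permit required.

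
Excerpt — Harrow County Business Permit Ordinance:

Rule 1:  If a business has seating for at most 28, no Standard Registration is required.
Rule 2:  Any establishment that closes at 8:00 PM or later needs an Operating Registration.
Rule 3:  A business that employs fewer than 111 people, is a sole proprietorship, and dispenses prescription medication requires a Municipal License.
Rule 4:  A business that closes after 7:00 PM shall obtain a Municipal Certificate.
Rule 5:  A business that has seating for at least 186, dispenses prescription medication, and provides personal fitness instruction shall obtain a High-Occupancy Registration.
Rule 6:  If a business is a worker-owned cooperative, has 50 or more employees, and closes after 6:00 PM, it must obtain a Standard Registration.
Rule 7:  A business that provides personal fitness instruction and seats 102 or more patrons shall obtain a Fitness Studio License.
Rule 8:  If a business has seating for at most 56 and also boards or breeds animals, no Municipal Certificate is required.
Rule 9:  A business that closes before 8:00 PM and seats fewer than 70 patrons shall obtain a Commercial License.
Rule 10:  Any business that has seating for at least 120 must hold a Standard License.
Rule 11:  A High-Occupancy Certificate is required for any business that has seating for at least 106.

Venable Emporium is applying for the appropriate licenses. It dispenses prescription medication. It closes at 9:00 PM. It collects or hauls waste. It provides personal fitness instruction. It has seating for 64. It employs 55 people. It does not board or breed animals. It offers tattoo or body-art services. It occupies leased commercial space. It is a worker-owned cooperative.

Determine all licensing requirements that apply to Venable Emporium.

Municipal Certificate, Operating Registration, Standard Registration

Rule 1: seating 64 > 28 → Standard Registration exemption does not apply.
Rule 2: closes 9:00 PM, after 8:00 PM → Operating Registration required.
Rule 3: employees 55 < 111; is a worker-owned cooperative (not: is a sole proprietorship); dispenses prescription medication → Municipal License not required.
Rule 4: closes 9:00 PM, after 7:00 PM → Municipal Certificate required.
Rule 5: seating 64 < 186; dispenses prescription medication; provides personal fitness instruction → High-Occupancy Registration not required.
Rule 6: is a worker-owned cooperative; employees 55 ≥ 50; closes 9:00 PM, after 6:00 PM → Standard Registration required.
Rule 7: provides personal fitness instruction; seating 64 < 102 → Fitness Studio License not required.
Rule 8: seating 64 > 56; does not board or breed animals → Municipal Certificate exemption does not apply.
Rule 9: closes 9:00 PM, after 8:00 PM; seating 64 < 70 → Commercial License not required.
Rule 10: seating 64 < 120 → Standard License not required.
Rule 11: seating 64 < 106 → High-Occupancy Certificate not required.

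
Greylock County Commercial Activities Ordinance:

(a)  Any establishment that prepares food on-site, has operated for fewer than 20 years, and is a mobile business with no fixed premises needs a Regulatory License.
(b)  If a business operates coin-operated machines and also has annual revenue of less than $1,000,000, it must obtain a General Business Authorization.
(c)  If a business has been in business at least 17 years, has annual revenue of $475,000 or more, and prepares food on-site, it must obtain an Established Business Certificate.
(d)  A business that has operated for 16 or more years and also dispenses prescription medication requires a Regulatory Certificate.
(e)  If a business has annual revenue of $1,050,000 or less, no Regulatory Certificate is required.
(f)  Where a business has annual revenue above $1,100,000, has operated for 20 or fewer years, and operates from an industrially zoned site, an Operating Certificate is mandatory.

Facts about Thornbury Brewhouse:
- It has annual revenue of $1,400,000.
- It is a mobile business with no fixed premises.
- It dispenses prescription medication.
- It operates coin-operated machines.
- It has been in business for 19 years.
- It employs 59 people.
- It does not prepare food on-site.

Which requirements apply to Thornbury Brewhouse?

Regulatory Certificate

(a) does not prepare food on-site; years in business 19 < 20; is a mobile business with no fixed premises → Regulatory License not required.
(b) operates coin-operated machines; revenue $1,400,000 ≥ $1,000,000 → General Business Authorization not required.
(c) years in business 19 ≥ 17; revenue $1,400,000 ≥ $475,000; does not prepare food on-site → Established Business Certificate not required.
(d) years in business 19 ≥ 16; dispenses prescription medication → Regulatory Certificate required.
(e) revenue $1,400,000 > $1,050,000 → Regulatory Certificate exemption does not apply.
(f) revenue $1,400,000 > $1,100,000; years in business 19 ≤ 20; is a mobile business with no fixed premises (not: operates from an industrially zoned site) → Operating Certificate not required.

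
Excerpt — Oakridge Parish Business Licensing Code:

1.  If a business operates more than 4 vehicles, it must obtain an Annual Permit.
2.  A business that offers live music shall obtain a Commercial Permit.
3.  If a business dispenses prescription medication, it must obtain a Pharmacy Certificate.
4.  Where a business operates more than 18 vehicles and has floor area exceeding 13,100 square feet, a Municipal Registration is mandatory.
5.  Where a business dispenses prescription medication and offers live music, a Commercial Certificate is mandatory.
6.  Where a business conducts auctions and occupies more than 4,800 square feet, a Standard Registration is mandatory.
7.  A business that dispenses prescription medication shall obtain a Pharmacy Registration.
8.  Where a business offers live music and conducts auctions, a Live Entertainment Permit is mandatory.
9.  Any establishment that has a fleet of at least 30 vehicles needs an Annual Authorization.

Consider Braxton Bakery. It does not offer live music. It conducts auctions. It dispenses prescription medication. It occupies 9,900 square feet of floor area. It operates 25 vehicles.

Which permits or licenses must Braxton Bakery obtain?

1. vehicles 25 > 4 → Annual Permit required.
2. does not offer live music → Commercial Permit not required.
3. dispenses prescription medication → Pharmacy Certificate required.
4. vehicles 25 > 18; floor area 9,900 square feet ≤ 13,100 square feet → Municipal Registration not required.
5. dispenses prescription medication; does not offer live music → Commercial Certificate not required.
6. conducts auctions; floor area 9,900 square feet > 4,800 square feet → Standard Registration required.
7. dispenses prescription medication → Pharmacy Registration required.
8. does not offer live music; conducts auctions → Live Entertainment Permit not required.
9. vehicles 25 < 30 → Annual Authorization not required.

Annual Permit, Pharmacy Certificate, Pharmacy Registration, Standard Registration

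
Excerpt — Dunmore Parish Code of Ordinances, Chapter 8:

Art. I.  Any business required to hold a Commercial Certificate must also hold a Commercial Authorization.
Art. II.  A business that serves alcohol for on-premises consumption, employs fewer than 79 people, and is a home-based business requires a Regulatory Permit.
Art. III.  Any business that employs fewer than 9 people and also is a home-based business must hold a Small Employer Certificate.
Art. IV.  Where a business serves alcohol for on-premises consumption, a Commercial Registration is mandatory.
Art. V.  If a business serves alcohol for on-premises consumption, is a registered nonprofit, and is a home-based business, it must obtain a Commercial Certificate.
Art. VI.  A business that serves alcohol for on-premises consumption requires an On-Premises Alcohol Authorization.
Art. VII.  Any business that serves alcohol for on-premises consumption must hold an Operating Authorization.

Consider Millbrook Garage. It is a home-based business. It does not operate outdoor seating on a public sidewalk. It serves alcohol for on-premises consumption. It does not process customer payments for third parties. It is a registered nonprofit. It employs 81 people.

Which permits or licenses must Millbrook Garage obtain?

Commercial Authorization, Commercial Certificate, Commercial Registration, On-Premises Alcohol Authorization, Operating Authorization

Art. I. Commercial Certificate is required → Commercial Authorization also required.
Art. II. serves alcohol for on-premises consumption; employees 81 ≥ 79; is a home-based business → Regulatory Permit not required.
Art. III. employees 81 ≥ 9; is a home-based business → Small Employer Certificate not required.
Art. IV. serves alcohol for on-premises consumption → Commercial Registration required.
Art. V. serves alcohol for on-premises consumption; is a registered nonprofit; is a home-based business → Commercial Certificate required.
Art. VI. serves alcohol for on-premises consumption → On-Premises Alcohol Authorization required.
Art. VII. serves alcohol for on-premises consumption → Operating Authorization required.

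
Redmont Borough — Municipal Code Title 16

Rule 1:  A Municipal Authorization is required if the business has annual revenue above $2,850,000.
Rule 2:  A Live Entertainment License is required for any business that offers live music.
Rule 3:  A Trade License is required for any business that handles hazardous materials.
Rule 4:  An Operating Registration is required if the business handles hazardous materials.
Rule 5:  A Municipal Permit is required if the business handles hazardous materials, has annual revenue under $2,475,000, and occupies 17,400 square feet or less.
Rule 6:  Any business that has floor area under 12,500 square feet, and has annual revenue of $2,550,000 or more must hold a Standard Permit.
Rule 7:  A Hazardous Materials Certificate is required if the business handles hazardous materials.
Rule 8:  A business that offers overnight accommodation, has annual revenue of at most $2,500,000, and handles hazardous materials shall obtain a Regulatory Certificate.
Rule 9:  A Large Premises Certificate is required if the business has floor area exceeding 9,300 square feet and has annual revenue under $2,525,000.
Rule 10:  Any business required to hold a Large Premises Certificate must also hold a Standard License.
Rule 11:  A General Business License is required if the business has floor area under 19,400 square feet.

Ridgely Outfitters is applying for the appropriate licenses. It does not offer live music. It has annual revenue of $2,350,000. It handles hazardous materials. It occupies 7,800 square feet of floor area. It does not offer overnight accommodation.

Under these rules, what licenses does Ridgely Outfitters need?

General Business License, Hazardous Materials Certificate, Municipal Permit, Operating Registration, Trade License

Rule 1: revenue $2,350,000 ≤ $2,850,000 → Municipal Authorization not required.
Rule 2: does not offer live music → Live Entertainment License not required.
Rule 3: handles hazardous materials → Trade License required.
Rule 4: handles hazardous materials → Operating Registration required.
Rule 5: handles hazardous materials; revenue $2,350,000 < $2,475,000; floor area 7,800 square feet ≤ 17,400 square feet → Municipal Permit required.
Rule 6: floor area 7,800 square feet < 12,500 square feet; revenue $2,350,000 < $2,550,000 → Standard Permit not required.
Rule 7: handles hazardous materials → Hazardous Materials Certificate required.
Rule 8: does not offer overnight accommodation; revenue $2,350,000 ≤ $2,500,000; handles hazardous materials → Regulatory Certificate not required.
Rule 9: floor area 7,800 square feet ≤ 9,300 square feet; revenue $2,350,000 < $2,525,000 → Large Premises Certificate not required.
Rule 10: Large Premises Certificate is not required → no effect.
Rule 11: floor area 7,800 square feet < 19,400 square feet → General Business License required.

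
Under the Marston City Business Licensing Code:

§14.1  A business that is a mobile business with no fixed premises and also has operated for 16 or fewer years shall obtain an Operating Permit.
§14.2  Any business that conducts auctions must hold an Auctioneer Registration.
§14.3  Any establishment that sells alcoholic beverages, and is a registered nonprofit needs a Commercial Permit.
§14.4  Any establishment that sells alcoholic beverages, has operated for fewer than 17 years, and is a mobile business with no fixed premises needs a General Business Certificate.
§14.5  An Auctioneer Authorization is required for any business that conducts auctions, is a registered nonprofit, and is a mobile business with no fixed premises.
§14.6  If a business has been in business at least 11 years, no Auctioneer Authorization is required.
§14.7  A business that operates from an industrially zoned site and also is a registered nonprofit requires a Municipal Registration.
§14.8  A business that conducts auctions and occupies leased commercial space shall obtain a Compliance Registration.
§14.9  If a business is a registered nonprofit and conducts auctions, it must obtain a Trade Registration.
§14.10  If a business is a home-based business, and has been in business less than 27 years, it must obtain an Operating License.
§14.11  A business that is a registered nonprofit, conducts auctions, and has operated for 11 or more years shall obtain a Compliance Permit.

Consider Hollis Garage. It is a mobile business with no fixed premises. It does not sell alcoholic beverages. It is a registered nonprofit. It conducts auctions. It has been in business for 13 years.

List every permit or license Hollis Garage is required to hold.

Auctioneer Registration, Compliance Permit, Operating Permit, Trade Registration

§14.1 is a mobile business with no fixed premises; years in business 13 ≤ 16 → Operating Permit required.
§14.2 conducts auctions → Auctioneer Registration required.
§14.3 does not sell alcoholic beverages; is a registered nonprofit → Commercial Permit not required.
§14.4 does not sell alcoholic beverages; years in business 13 < 17; is a mobile business with no fixed premises → General Business Certificate not required.
§14.5 conducts auctions; is a registered nonprofit; is a mobile business with no fixed premises → Auctioneer Authorization required.
§14.6 years in business 13 ≥ 11 → exempt from Auctioneer Authorization.
§14.7 is a mobile business with no fixed premises (not: operates from an industrially zoned site); is a registered nonprofit → Municipal Registration not required.
§14.8 conducts auctions; is a mobile business with no fixed premises (not: occupies leased commercial space) → Compliance Registration not required.
§14.9 is a registered nonprofit; conducts auctions → Trade Registration required.
§14.10 is a mobile business with no fixed premises (not: is a home-based business); years in business 13 < 27 → Operating License not required.
§14.11 is a registered nonprofit; conducts auctions; years in business 13 ≥ 11 → Compliance Permit required.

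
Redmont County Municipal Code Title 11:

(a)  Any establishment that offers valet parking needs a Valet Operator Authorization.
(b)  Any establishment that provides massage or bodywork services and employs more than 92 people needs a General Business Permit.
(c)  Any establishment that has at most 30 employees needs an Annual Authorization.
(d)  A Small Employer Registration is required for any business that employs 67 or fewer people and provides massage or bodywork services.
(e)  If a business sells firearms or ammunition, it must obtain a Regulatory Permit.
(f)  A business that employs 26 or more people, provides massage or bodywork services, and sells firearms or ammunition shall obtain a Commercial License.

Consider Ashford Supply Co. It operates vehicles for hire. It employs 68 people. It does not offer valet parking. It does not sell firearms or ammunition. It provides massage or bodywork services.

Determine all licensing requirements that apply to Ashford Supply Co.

None

(a) does not offer valet parking → Valet Operator Authorization not required.
(b) provides massage or bodywork services; employees 68 ≤ 92 → General Business Permit not required.
(c) employees 68 > 30 → Annual Authorization not required.
(d) employees 68 > 67; provides massage or bodywork services → Small Employer Registration not required.
(e) does not sell firearms or ammunition → Regulatory Permit not required.
(f) employees 68 ≥ 26; provides massage or bodywork services; does not sell firearms or ammunition → Commercial License not required.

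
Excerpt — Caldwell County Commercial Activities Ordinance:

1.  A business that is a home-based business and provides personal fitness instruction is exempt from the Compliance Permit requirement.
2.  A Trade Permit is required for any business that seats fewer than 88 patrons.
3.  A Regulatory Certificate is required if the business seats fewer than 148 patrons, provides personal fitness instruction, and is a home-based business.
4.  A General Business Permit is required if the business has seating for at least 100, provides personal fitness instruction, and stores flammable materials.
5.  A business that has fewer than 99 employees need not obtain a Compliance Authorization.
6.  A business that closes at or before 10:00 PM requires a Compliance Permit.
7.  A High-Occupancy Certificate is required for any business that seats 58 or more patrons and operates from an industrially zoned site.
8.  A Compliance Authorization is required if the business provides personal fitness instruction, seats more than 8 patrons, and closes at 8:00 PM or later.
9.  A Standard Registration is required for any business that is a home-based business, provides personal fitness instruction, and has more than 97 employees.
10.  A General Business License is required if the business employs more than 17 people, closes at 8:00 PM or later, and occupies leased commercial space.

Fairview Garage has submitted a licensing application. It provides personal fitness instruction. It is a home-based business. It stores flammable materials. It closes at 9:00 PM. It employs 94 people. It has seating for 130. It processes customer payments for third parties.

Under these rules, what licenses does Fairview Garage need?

1. is a home-based business; provides personal fitness instruction → exempt from Compliance Permit.
2. seating 130 ≥ 88 → Trade Permit not required.
3. seating 130 < 148; provides personal fitness instruction; is a home-based business → Regulatory Certificate required.
4. seating 130 ≥ 100; provides personal fitness instruction; stores flammable materials → General Business Permit required.
5. employees 94 < 99 → exempt from Compliance Authorization.
6. closes 9:00 PM, at/before 10:00 PM → Compliance Permit required.
7. seating 130 ≥ 58; is a home-based business (not: operates from an industrially zoned site) → High-Occupancy Certificate not required.
8. provides personal fitness instruction; seating 130 > 8; closes 9:00 PM, after 8:00 PM → Compliance Authorization required.
9. is a home-based business; provides personal fitness instruction; employees 94 ≤ 97 → Standard Registration not required.
10. employees 94 > 17; closes 9:00 PM, after 8:00 PM; is a home-based business (not: occupies leased commercial space) → General Business License not required.

General Business Permit, Regulatory Certificate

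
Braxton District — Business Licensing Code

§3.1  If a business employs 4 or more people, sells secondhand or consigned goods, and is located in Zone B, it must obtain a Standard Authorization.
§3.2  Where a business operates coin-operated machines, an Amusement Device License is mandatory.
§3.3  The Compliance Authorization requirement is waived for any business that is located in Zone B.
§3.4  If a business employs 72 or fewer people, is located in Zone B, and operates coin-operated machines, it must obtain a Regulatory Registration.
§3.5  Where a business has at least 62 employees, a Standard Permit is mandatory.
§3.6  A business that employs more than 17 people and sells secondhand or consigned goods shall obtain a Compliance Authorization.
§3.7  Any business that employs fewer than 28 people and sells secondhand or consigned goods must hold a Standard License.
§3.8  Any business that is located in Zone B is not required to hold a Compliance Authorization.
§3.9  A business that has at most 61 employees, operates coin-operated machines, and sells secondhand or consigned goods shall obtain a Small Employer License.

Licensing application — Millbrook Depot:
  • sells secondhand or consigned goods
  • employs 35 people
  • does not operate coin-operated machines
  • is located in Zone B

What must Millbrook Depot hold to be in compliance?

Standard Authorization

§3.1 employees 35 ≥ 4; sells secondhand or consigned goods; is located in Zone B → Standard Authorization required.
§3.2 does not operate coin-operated machines → Amusement Device License not required.
§3.3 is located in Zone B → exempt from Compliance Authorization.
§3.4 employees 35 ≤ 72; is located in Zone B; does not operate coin-operated machines → Regulatory Registration not required.
§3.5 employees 35 < 62 → Standard Permit not required.
§3.6 employees 35 > 17; sells secondhand or consigned goods → Compliance Authorization required.
§3.7 employees 35 ≥ 28; sells secondhand or consigned goods → Standard License not required.
§3.8 is located in Zone B → exempt from Compliance Authorization.
§3.9 employees 35 ≤ 61; does not operate coin-operated machines; sells secondhand or consigned goods → Small Employer License not required.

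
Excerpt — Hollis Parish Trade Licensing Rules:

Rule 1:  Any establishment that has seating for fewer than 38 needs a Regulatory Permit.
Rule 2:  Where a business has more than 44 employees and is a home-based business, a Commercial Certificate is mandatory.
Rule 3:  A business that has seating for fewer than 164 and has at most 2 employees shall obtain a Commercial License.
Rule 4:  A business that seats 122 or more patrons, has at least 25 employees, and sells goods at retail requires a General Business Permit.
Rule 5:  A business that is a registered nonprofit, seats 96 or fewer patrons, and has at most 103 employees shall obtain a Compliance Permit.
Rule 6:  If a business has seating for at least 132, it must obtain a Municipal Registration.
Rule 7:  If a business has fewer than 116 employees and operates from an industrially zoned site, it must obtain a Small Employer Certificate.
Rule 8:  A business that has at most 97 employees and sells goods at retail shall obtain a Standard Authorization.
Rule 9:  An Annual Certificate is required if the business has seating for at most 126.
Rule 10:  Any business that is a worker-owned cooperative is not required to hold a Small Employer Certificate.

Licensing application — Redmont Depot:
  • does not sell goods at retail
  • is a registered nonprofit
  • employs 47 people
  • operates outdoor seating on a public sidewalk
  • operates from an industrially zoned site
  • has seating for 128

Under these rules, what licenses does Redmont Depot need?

Rule 1: seating 128 ≥ 38 → Regulatory Permit not required.
Rule 2: employees 47 > 44; operates from an industrially zoned site (not: is a home-based business) → Commercial Certificate not required.
Rule 3: seating 128 < 164; employees 47 > 2 → Commercial License not required.
Rule 4: seating 128 ≥ 122; employees 47 ≥ 25; does not sell goods at retail → General Business Permit not required.
Rule 5: is a registered nonprofit; seating 128 > 96; employees 47 ≤ 103 → Compliance Permit not required.
Rule 6: seating 128 < 132 → Municipal Registration not required.
Rule 7: employees 47 < 116; operates from an industrially zoned site → Small Employer Certificate required.
Rule 8: employees 47 ≤ 97; does not sell goods at retail → Standard Authorization not required.
Rule 9: seating 128 > 126 → Annual Certificate not required.
Rule 10: is a registered nonprofit (not: is a worker-owned cooperative) → Small Employer Certificate exemption does not apply.

Small Employer Certificate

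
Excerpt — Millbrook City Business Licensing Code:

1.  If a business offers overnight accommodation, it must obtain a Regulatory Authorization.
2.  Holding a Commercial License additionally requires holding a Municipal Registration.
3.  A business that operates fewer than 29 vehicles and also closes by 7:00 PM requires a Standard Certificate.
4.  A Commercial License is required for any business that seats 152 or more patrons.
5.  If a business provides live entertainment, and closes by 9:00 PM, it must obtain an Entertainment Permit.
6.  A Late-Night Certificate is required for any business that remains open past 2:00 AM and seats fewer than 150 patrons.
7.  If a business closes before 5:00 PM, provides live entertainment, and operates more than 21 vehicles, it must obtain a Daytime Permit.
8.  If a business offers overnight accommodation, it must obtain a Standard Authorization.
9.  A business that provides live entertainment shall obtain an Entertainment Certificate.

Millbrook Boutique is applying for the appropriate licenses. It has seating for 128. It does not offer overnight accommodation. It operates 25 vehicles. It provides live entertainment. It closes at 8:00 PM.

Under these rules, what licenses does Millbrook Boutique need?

Entertainment Certificate, Entertainment Permit

1. does not offer overnight accommodation → Regulatory Authorization not required.
2. Commercial License is not required → no effect.
3. vehicles 25 < 29; closes 8:00 PM, after 7:00 PM → Standard Certificate not required.
4. seating 128 < 152 → Commercial License not required.
5. provides live entertainment; closes 8:00 PM, at/before 9:00 PM → Entertainment Permit required.
6. closes 8:00 PM, at/before 2:00 AM; seating 128 < 150 → Late-Night Certificate not required.
7. closes 8:00 PM, after 5:00 PM; provides live entertainment; vehicles 25 > 21 → Daytime Permit not required.
8. does not offer overnight accommodation → Standard Authorization not required.
9. provides live entertainment → Entertainment Certificate required.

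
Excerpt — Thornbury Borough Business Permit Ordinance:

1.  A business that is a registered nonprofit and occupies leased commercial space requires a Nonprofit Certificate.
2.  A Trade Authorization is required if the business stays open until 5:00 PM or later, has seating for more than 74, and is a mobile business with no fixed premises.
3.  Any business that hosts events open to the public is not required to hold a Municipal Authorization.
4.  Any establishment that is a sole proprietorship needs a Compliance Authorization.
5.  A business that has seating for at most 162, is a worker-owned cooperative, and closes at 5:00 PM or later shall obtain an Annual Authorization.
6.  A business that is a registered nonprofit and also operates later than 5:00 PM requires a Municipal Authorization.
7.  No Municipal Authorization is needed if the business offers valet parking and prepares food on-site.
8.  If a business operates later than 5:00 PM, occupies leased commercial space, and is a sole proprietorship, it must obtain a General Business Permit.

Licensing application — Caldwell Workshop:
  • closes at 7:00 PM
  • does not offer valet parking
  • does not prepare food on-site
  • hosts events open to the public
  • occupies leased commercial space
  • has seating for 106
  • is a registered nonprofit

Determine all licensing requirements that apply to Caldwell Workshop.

Nonprofit Certificate

1. is a registered nonprofit; occupies leased commercial space → Nonprofit Certificate required.
2. closes 7:00 PM, after 5:00 PM; seating 106 > 74; occupies leased commercial space (not: is a mobile business with no fixed premises) → Trade Authorization not required.
3. hosts events open to the public → exempt from Municipal Authorization.
4. is a registered nonprofit (not: is a sole proprietorship) → Compliance Authorization not required.
5. seating 106 ≤ 162; is a registered nonprofit (not: is a worker-owned cooperative); closes 7:00 PM, after 5:00 PM → Annual Authorization not required.
6. is a registered nonprofit; closes 7:00 PM, after 5:00 PM → Municipal Authorization required.
7. does not offer valet parking; does not prepare food on-site → Municipal Authorization exemption does not apply.
8. closes 7:00 PM, after 5:00 PM; occupies leased commercial space; is a registered nonprofit (not: is a sole proprietorship) → General Business Permit not required.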